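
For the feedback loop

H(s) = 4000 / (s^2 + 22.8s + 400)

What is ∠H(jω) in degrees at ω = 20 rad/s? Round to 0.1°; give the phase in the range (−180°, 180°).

At s = jω = j20:
quadratic: (j20)² + 22.8·j20 + 400 = 0 + j456 → |·| ≈ 456, ∠ ≈ 90.00°
∠H = 0.00° − 90.00° = -90.00°

-90.0°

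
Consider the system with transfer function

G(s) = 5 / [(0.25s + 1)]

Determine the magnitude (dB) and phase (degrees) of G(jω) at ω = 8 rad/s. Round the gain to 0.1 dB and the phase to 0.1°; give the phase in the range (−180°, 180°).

7.0 dB, -63.4°

At ω = 8 rad/s:
pole (1 + j8·0.25) = 1 + j2 → |·| ≈ 2.2361, ∠ ≈ 63.43°
|G| = 5 · 1 / (2.2361) ≈ 2.236
Gain = 20 log₁₀(2.236) ≈ 6.99 dB
∠G = (0°) − (63.43°) = -63.43°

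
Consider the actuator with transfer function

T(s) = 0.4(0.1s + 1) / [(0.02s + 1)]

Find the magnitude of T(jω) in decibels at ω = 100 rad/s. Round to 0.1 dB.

5.1 dB

At ω = 100 rad/s:
zero (1 + j100·0.1) = 1 + j10 → |·| ≈ 10.05, ∠ ≈ 84.29°
pole (1 + j100·0.02) = 1 + j2 → |·| ≈ 2.2361, ∠ ≈ 63.43°
|T| = 0.4 · 10.05 / (2.2361) ≈ 1.7978
Gain = 20 log₁₀(1.7978) ≈ 5.09 dB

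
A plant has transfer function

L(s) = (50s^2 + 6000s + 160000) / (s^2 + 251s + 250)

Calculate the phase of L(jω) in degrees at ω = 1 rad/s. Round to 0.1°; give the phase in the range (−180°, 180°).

-43.1°

Substitute s = j1:
Numerator: 50(j1)^2 + 6000(j1) + 160000 = 159950 + j6000
Denominator: (j1)^2 + 251(j1) + 250 = 249 + j251
|N| = √(159950² + 6000²) ≈ 1.6006e+05, ∠N ≈ 2.15°
|D| = √(249² + 251²) ≈ 353.56, ∠D ≈ 45.23°
∠L = 2.15° − 45.23° = -43.08°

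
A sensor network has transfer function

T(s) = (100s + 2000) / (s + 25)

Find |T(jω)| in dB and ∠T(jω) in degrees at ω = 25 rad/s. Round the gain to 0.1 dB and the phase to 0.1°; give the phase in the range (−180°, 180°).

Substitute s = j25:
Numerator: 100(j25) + 2000 = 2000 + j2500
Denominator: (j25) + 25 = 25 + j25
|N| = √(2000² + 2500²) ≈ 3201.6, ∠N ≈ 51.34°
|D| = √(25² + 25²) ≈ 35.355, ∠D ≈ 45.00°
|T| = 3201.6 / 35.355 ≈ 90.556
Gain = 20 log₁₀(90.556) ≈ 39.14 dB
∠T = 51.34° − 45.00° = 6.34°

39.1 dB, 6.3°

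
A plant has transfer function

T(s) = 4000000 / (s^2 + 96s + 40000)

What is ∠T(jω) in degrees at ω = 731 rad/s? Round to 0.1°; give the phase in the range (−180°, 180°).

At s = jω = j731:
quadratic: (j731)² + 96·j731 + 40000 = -494361 + j70176 → |·| ≈ 4.9932e+05, ∠ ≈ 171.92°
∠T = 0.00° − 171.92° = -171.92°

-171.9°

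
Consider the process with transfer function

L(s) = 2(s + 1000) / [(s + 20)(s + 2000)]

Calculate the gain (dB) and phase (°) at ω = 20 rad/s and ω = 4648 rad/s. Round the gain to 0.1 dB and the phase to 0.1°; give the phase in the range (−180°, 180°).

ω = 20: -29.0 dB, -44.4°; ω = 4648: -67.9 dB, -78.6°

At s = jω = j20:
zero (s+1000): 1000 + j20 → |·| = √(1000²+20²) = √1000400 ≈ 1000.2, ∠ = arctan(20/1000) ≈ 1.15°
pole (s+20): 20 + j20 → |·| = √(20²+20²) = √800 ≈ 28.284, ∠ = arctan(20/20) ≈ 45.00°
pole (s+2000): 2000 + j20 → |·| = √(2000²+20²) = √4000400 ≈ 2000.1, ∠ = arctan(20/2000) ≈ 0.57°
|L| = 2 · 1000.2 / 56571 ≈ 0.035361
Gain = 20 log₁₀(0.035361) ≈ -29.03 dB
∠L = 1.15° − 45.57° = -44.42°

At s = jω = j4648:
zero (s+1000): 1000 + j4648 → |·| = √(1000²+4648²) = √22603904 ≈ 4754.4, ∠ = arctan(4648/1000) ≈ 77.86°
pole (s+20): 20 + j4648 → |·| = √(20²+4648²) = √21604304 ≈ 4648, ∠ = arctan(4648/20) ≈ 89.75°
pole (s+2000): 2000 + j4648 → |·| = √(2000²+4648²) = √25603904 ≈ 5060, ∠ = arctan(4648/2000) ≈ 66.72°
|L| = 2 · 4754.4 / 2.3519e+07 ≈ 0.0004043
Gain = 20 log₁₀(0.0004043) ≈ -67.87 dB
∠L = 77.86° − 156.47° = -78.61°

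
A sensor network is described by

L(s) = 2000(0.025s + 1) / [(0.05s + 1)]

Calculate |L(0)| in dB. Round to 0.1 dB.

L(0) = 2000 · 1 / 1 = 2000
20 log₁₀(2000) ≈ 66.02 dB

66.0 dB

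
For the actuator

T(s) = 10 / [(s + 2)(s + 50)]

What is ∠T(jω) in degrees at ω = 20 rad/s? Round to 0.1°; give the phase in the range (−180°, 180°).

-106.1°

At s = jω = j20:
pole (s+2): 2 + j20 → |·| = √(2²+20²) = √404 ≈ 20.1, ∠ = arctan(20/2) ≈ 84.29°
pole (s+50): 50 + j20 → |·| = √(50²+20²) = √2900 ≈ 53.852, ∠ = arctan(20/50) ≈ 21.80°
∠T = 0.00° − 106.09° = -106.09°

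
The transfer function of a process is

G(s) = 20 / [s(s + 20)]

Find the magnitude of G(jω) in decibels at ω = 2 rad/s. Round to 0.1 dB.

-6.1 dB

At s = jω = j2:
pole (s+20): 20 + j2 → |·| = √(20²+2²) = √404 ≈ 20.1, ∠ = arctan(2/20) ≈ 5.71°
pole at origin: |s| = 2, ∠ = 90.00° (in denominator)
|G| = 20 / 40.2 ≈ 0.49751
Gain = 20 log₁₀(0.49751) ≈ -6.06 dB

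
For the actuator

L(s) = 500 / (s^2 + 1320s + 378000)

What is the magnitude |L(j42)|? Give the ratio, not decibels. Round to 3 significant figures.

Substitute s = j42:
Numerator: 500 = 500 + j0
Denominator: (j42)^2 + 1320(j42) + 378000 = 376236 + j55440
|N| = √(500² + 0²) ≈ 500, ∠N ≈ 0.00°
|D| = √(376236² + 55440²) ≈ 3.803e+05, ∠D ≈ 8.38°
|L| = 500 / 3.803e+05 ≈ 0.0013148

0.00131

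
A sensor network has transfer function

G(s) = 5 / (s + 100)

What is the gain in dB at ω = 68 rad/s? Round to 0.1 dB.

At s = jω = j68:
pole (s+100): 100 + j68 → |·| = √(100²+68²) = √14624 ≈ 120.93, ∠ = arctan(68/100) ≈ 34.22°
|G| = 5 / 120.93 ≈ 0.041346
Gain = 20 log₁₀(0.041346) ≈ -27.67 dB

-27.7 dB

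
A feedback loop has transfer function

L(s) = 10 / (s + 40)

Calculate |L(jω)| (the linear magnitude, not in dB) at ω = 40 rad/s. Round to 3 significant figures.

0.177

At s = jω = j40:
pole (s+40): 40 + j40 → |·| = √(40²+40²) = √3200 ≈ 56.569, ∠ = arctan(40/40) ≈ 45.00°
|L| = 10 / 56.569 ≈ 0.17678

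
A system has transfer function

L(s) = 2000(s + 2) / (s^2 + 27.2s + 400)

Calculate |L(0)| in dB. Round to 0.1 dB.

20.0 dB

L(0) = 2000·2 / 400 = 10
20 log₁₀(10) ≈ 20.00 dB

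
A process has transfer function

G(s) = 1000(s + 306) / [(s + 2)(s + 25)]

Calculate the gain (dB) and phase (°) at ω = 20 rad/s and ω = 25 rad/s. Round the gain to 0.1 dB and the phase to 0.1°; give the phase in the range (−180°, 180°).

At s = jω = j20:
zero (s+306): 306 + j20 → |·| = √(306²+20²) = √94036 ≈ 306.65, ∠ = arctan(20/306) ≈ 3.74°
pole (s+2): 2 + j20 → |·| = √(2²+20²) = √404 ≈ 20.1, ∠ = arctan(20/2) ≈ 84.29°
pole (s+25): 25 + j20 → |·| = √(25²+20²) = √1025 ≈ 32.016, ∠ = arctan(20/25) ≈ 38.66°
|G| = 1000 · 306.65 / 643.52 ≈ 476.52
Gain = 20 log₁₀(476.52) ≈ 53.56 dB
∠G = 3.74° − 122.95° = -119.21°

At s = jω = j25:
zero (s+306): 306 + j25 → |·| = √(306²+25²) = √94261 ≈ 307.02, ∠ = arctan(25/306) ≈ 4.67°
pole (s+2): 2 + j25 → |·| = √(2²+25²) = √629 ≈ 25.08, ∠ = arctan(25/2) ≈ 85.43°
pole (s+25): 25 + j25 → |·| = √(25²+25²) = √1250 ≈ 35.355, ∠ = arctan(25/25) ≈ 45.00°
|G| = 1000 · 307.02 / 886.7 ≈ 346.25
Gain = 20 log₁₀(346.25) ≈ 50.79 dB
∠G = 4.67° − 130.43° = -125.76°

ω = 20: 53.6 dB, -119.2°; ω = 25: 50.8 dB, -125.8°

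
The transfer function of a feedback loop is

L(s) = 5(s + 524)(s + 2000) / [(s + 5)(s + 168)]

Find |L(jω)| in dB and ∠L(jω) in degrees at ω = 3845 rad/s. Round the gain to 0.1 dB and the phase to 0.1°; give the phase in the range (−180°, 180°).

At s = jω = j3845:
zero (s+524): 524 + j3845 → |·| = √(524²+3845²) = √15058601 ≈ 3880.5, ∠ = arctan(3845/524) ≈ 82.24°
zero (s+2000): 2000 + j3845 → |·| = √(2000²+3845²) = √18784025 ≈ 4334.1, ∠ = arctan(3845/2000) ≈ 62.52°
pole (s+5): 5 + j3845 → |·| = √(5²+3845²) = √14784050 ≈ 3845, ∠ = arctan(3845/5) ≈ 89.93°
pole (s+168): 168 + j3845 → |·| = √(168²+3845²) = √14812249 ≈ 3848.7, ∠ = arctan(3845/168) ≈ 87.50°
|L| = 5 · 1.6818e+07 / 1.4798e+07 ≈ 5.6825
Gain = 20 log₁₀(5.6825) ≈ 15.09 dB
∠L = 144.76° − 177.43° = -32.67°

15.1 dB, -32.7°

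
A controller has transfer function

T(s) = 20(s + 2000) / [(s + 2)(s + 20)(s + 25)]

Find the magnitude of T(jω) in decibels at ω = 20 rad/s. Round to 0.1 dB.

At s = jω = j20:
zero (s+2000): 2000 + j20 → |·| = √(2000²+20²) = √4000400 ≈ 2000.1, ∠ = arctan(20/2000) ≈ 0.57°
pole (s+2): 2 + j20 → |·| = √(2²+20²) = √404 ≈ 20.1, ∠ = arctan(20/2) ≈ 84.29°
pole (s+20): 20 + j20 → |·| = √(20²+20²) = √800 ≈ 28.284, ∠ = arctan(20/20) ≈ 45.00°
pole (s+25): 25 + j20 → |·| = √(25²+20²) = √1025 ≈ 32.016, ∠ = arctan(20/25) ≈ 38.66°
|T| = 20 · 2000.1 / 18201 ≈ 2.1978
Gain = 20 log₁₀(2.1978) ≈ 6.84 dB

6.8 dB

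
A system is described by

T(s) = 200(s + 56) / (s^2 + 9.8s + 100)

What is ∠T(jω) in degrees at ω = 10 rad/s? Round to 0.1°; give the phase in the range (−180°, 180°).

-79.9°

At s = jω = j10:
zero (s+56): 56 + j10 → |·| = √(56²+10²) = √3236 ≈ 56.886, ∠ = arctan(10/56) ≈ 10.12°
quadratic: (j10)² + 9.8·j10 + 100 = 0 + j98 → |·| ≈ 98, ∠ ≈ 90.00°
∠T = 10.12° − 90.00° = -79.88°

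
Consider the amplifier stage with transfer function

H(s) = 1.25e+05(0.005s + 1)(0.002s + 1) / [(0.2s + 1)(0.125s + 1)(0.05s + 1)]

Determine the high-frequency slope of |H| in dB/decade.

Each pole contributes −20 dB/decade at high frequency; each zero contributes +20 dB/decade.
Net: 2 zero(s) − 3 pole(s) → -20 dB/decade.

-20 dB/decade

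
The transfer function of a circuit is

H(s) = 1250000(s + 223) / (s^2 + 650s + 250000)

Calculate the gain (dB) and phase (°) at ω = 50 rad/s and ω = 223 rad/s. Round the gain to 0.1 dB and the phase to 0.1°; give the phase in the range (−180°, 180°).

At s = jω = j50:
zero (s+223): 223 + j50 → |·| = √(223²+50²) = √52229 ≈ 228.54, ∠ = arctan(50/223) ≈ 12.64°
quadratic: (j50)² + 650·j50 + 250000 = 247500 + j32500 → |·| ≈ 2.4962e+05, ∠ ≈ 7.48°
|H| = 1250000 · 228.54 / 2.4962e+05 ≈ 1144.4
Gain = 20 log₁₀(1144.4) ≈ 61.17 dB
∠H = 12.64° − 7.48° = 5.16°

At s = jω = j223:
zero (s+223): 223 + j223 → |·| = √(223²+223²) = √99458 ≈ 315.37, ∠ = arctan(223/223) ≈ 45.00°
quadratic: (j223)² + 650·j223 + 250000 = 200271 + j144950 → |·| ≈ 2.4722e+05, ∠ ≈ 35.90°
|H| = 1250000 · 315.37 / 2.4722e+05 ≈ 1594.6
Gain = 20 log₁₀(1594.6) ≈ 64.05 dB
∠H = 45.00° − 35.90° = 9.10°

ω = 50: 61.2 dB, 5.2°; ω = 223: 64.1 dB, 9.1°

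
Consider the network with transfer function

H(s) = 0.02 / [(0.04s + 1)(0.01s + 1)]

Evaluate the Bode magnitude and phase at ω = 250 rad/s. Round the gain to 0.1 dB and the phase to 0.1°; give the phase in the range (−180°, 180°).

At ω = 250 rad/s:
pole (1 + j250·0.04) = 1 + j10 → |·| ≈ 10.05, ∠ ≈ 84.29°
pole (1 + j250·0.01) = 1 + j2.5 → |·| ≈ 2.6926, ∠ ≈ 68.20°
|H| = 0.02 · 1 / (10.05 · 2.6926) ≈ 0.00073908
Gain = 20 log₁₀(0.00073908) ≈ -62.63 dB
∠H = (0°) − (84.29° + 68.20°) = -152.49°

-62.6 dB, -152.5°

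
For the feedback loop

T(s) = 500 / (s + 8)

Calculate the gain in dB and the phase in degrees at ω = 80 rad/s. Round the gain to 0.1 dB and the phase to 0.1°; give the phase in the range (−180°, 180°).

15.9 dB, -84.3°

At s = jω = j80:
pole (s+8): 8 + j80 → |·| = √(8²+80²) = √6464 ≈ 80.399, ∠ = arctan(80/8) ≈ 84.29°
|T| = 500 / 80.399 ≈ 6.219
Gain = 20 log₁₀(6.219) ≈ 15.87 dB
∠T = 0.00° − 84.29° = -84.29°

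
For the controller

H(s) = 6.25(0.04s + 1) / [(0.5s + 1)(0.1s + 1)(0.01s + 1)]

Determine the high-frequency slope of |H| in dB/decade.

Each pole contributes −20 dB/decade at high frequency; each zero contributes +20 dB/decade.
Net: 1 zero(s) − 3 pole(s) → -40 dB/decade.

-40 dB/decade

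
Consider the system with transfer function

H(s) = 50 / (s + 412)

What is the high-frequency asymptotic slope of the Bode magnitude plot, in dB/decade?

-20 dB/decade

Each pole contributes −20 dB/decade at high frequency; each zero contributes +20 dB/decade.
Net: 0 zero(s) − 1 pole(s) → -20 dB/decade.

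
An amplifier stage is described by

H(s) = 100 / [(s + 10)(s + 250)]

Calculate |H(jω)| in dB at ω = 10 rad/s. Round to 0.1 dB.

At s = jω = j10:
pole (s+10): 10 + j10 → |·| = √(10²+10²) = √200 ≈ 14.142, ∠ = arctan(10/10) ≈ 45.00°
pole (s+250): 250 + j10 → |·| = √(250²+10²) = √62600 ≈ 250.2, ∠ = arctan(10/250) ≈ 2.29°
|H| = 100 / 3538.3 ≈ 0.028262
Gain = 20 log₁₀(0.028262) ≈ -30.98 dB

-31.0 dB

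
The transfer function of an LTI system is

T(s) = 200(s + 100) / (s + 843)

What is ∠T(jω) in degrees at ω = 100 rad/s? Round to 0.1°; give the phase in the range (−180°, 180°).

38.2°

At s = jω = j100:
zero (s+100): 100 + j100 → |·| = √(100²+100²) = √20000 ≈ 141.42, ∠ = arctan(100/100) ≈ 45.00°
pole (s+843): 843 + j100 → |·| = √(843²+100²) = √720649 ≈ 848.91, ∠ = arctan(100/843) ≈ 6.77°
∠T = 45.00° − 6.77° = 38.23°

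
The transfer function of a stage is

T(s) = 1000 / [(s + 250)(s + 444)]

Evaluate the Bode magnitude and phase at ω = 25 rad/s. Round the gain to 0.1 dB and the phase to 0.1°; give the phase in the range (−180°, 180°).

At s = jω = j25:
pole (s+250): 250 + j25 → |·| = √(250²+25²) = √63125 ≈ 251.25, ∠ = arctan(25/250) ≈ 5.71°
pole (s+444): 444 + j25 → |·| = √(444²+25²) = √197761 ≈ 444.7, ∠ = arctan(25/444) ≈ 3.22°
|T| = 1000 / 1.1173e+05 ≈ 0.0089501
Gain = 20 log₁₀(0.0089501) ≈ -40.96 dB
∠T = 0.00° − 8.93° = -8.93°

-41.0 dB, -8.9°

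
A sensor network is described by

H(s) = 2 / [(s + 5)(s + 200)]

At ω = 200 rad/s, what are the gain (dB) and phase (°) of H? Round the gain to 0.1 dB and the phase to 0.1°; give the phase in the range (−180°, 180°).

-89.0 dB, -133.6°

At s = jω = j200:
pole (s+5): 5 + j200 → |·| = √(5²+200²) = √40025 ≈ 200.06, ∠ = arctan(200/5) ≈ 88.57°
pole (s+200): 200 + j200 → |·| = √(200²+200²) = √80000 ≈ 282.84, ∠ = arctan(200/200) ≈ 45.00°
|H| = 2 / 56585 ≈ 3.5345e-05
Gain = 20 log₁₀(3.5345e-05) ≈ -89.03 dB
∠H = 0.00° − 133.57° = -133.57°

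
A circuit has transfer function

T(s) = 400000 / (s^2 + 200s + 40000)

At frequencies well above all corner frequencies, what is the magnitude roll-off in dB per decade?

-40 dB/decade

Each pole contributes −20 dB/decade at high frequency; each zero contributes +20 dB/decade.
Net: 0 zero(s) − 2 pole(s) → -40 dB/decade.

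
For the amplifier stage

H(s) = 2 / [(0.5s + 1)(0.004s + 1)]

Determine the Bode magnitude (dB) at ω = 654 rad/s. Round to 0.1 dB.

-53.2 dB

At ω = 654 rad/s:
pole (1 + j654·0.5) = 1 + j327 → |·| ≈ 327, ∠ ≈ 89.82°
pole (1 + j654·0.004) = 1 + j2.616 → |·| ≈ 2.8006, ∠ ≈ 69.08°
|H| = 2 · 1 / (327 · 2.8006) ≈ 0.0021839
Gain = 20 log₁₀(0.0021839) ≈ -53.22 dB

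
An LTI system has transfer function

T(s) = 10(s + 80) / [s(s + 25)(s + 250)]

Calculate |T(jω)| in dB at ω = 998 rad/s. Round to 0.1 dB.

-100.2 dB

At s = jω = j998:
zero (s+80): 80 + j998 → |·| = √(80²+998²) = √1002404 ≈ 1001.2, ∠ = arctan(998/80) ≈ 85.42°
pole (s+25): 25 + j998 → |·| = √(25²+998²) = √996629 ≈ 998.31, ∠ = arctan(998/25) ≈ 88.57°
pole (s+250): 250 + j998 → |·| = √(250²+998²) = √1058504 ≈ 1028.8, ∠ = arctan(998/250) ≈ 75.94°
pole at origin: |s| = 998, ∠ = 90.00° (in denominator)
|T| = 10 · 1001.2 / 1.025e+09 ≈ 9.7678e-06
Gain = 20 log₁₀(9.7678e-06) ≈ -100.20 dB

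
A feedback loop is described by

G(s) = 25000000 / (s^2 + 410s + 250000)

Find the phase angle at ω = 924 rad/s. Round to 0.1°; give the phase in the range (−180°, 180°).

-147.9°

At s = jω = j924:
quadratic: (j924)² + 410·j924 + 250000 = -603776 + j378840 → |·| ≈ 7.1279e+05, ∠ ≈ 147.89°
∠G = 0.00° − 147.89° = -147.89°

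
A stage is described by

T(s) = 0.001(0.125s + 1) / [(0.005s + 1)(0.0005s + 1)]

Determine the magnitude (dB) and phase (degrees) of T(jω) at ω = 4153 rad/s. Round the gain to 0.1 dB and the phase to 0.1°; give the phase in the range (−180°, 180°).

At ω = 4153 rad/s:
zero (1 + j4153·0.125) = 1 + j519.125 → |·| ≈ 519.13, ∠ ≈ 89.89°
pole (1 + j4153·0.005) = 1 + j20.765 → |·| ≈ 20.789, ∠ ≈ 87.24°
pole (1 + j4153·0.0005) = 1 + j2.0765 → |·| ≈ 2.3047, ∠ ≈ 64.29°
|T| = 0.001 · 519.13 / (20.789 · 2.3047) ≈ 0.010835
Gain = 20 log₁₀(0.010835) ≈ -39.30 dB
∠T = (89.89°) − (87.24° + 64.29°) = -61.64°

-39.3 dB, -61.6°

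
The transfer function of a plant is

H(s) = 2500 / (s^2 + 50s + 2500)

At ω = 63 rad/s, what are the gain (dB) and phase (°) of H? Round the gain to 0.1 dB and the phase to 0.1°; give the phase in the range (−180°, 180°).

At s = jω = j63:
quadratic: (j63)² + 50·j63 + 2500 = -1469 + j3150 → |·| ≈ 3475.7, ∠ ≈ 115.00°
|H| = 2500 / 3475.7 ≈ 0.71928
Gain = 20 log₁₀(0.71928) ≈ -2.86 dB
∠H = 0.00° − 115.00° = -115.00°

-2.9 dB, -115.0°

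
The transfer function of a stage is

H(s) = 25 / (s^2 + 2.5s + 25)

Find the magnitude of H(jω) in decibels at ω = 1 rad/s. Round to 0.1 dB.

0.3 dB

At s = jω = j1:
quadratic: (j1)² + 2.5·j1 + 25 = 24 + j2.5 → |·| ≈ 24.13, ∠ ≈ 5.95°
|H| = 25 / 24.13 ≈ 1.0361
Gain = 20 log₁₀(1.0361) ≈ 0.31 dB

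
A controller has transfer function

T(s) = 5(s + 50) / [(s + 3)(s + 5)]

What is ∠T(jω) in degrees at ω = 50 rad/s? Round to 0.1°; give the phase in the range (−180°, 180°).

-125.9°

At s = jω = j50:
zero (s+50): 50 + j50 → |·| = √(50²+50²) = √5000 ≈ 70.711, ∠ = arctan(50/50) ≈ 45.00°
pole (s+3): 3 + j50 → |·| = √(3²+50²) = √2509 ≈ 50.09, ∠ = arctan(50/3) ≈ 86.57°
pole (s+5): 5 + j50 → |·| = √(5²+50²) = √2525 ≈ 50.249, ∠ = arctan(50/5) ≈ 84.29°
∠T = 45.00° − 170.86° = -125.86°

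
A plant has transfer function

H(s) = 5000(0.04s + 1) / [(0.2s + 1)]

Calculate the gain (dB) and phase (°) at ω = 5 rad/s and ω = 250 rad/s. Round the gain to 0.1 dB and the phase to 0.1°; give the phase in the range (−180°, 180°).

At ω = 5 rad/s:
zero (1 + j5·0.04) = 1 + j0.2 → |·| ≈ 1.0198, ∠ ≈ 11.31°
pole (1 + j5·0.2) = 1 + j1 → |·| ≈ 1.4142, ∠ ≈ 45.00°
|H| = 5000 · 1.0198 / (1.4142) ≈ 3605.6
Gain = 20 log₁₀(3605.6) ≈ 71.14 dB
∠H = (11.31°) − (45.00°) = -33.69°

At ω = 250 rad/s:
zero (1 + j250·0.04) = 1 + j10 → |·| ≈ 10.05, ∠ ≈ 84.29°
pole (1 + j250·0.2) = 1 + j50 → |·| ≈ 50.01, ∠ ≈ 88.85°
|H| = 5000 · 10.05 / (50.01) ≈ 1004.8
Gain = 20 log₁₀(1004.8) ≈ 60.04 dB
∠H = (84.29°) − (88.85°) = -4.56°

ω = 5: 71.1 dB, -33.7°; ω = 250: 60.0 dB, -4.6°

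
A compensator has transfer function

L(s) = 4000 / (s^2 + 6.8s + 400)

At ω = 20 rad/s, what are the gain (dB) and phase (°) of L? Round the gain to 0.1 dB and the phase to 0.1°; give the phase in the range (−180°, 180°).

At s = jω = j20:
quadratic: (j20)² + 6.8·j20 + 400 = 0 + j136 → |·| ≈ 136, ∠ ≈ 90.00°
|L| = 4000 / 136 ≈ 29.412
Gain = 20 log₁₀(29.412) ≈ 29.37 dB
∠L = 0.00° − 90.00° = -90.00°

29.4 dB, -90.0°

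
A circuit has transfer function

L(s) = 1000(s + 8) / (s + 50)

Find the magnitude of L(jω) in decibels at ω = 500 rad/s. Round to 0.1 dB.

60.0 dB

At s = jω = j500:
zero (s+8): 8 + j500 → |·| = √(8²+500²) = √250064 ≈ 500.06, ∠ = arctan(500/8) ≈ 89.08°
pole (s+50): 50 + j500 → |·| = √(50²+500²) = √252500 ≈ 502.49, ∠ = arctan(500/50) ≈ 84.29°
|L| = 1000 · 500.06 / 502.49 ≈ 995.16
Gain = 20 log₁₀(995.16) ≈ 59.96 dB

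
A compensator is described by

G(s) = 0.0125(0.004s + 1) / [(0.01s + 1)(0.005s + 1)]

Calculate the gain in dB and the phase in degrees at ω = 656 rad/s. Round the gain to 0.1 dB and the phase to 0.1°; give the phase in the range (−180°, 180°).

At ω = 656 rad/s:
zero (1 + j656·0.004) = 1 + j2.624 → |·| ≈ 2.8081, ∠ ≈ 69.14°
pole (1 + j656·0.01) = 1 + j6.56 → |·| ≈ 6.6358, ∠ ≈ 81.33°
pole (1 + j656·0.005) = 1 + j3.28 → |·| ≈ 3.4291, ∠ ≈ 73.04°
|G| = 0.0125 · 2.8081 / (6.6358 · 3.4291) ≈ 0.0015426
Gain = 20 log₁₀(0.0015426) ≈ -56.23 dB
∠G = (69.14°) − (81.33° + 73.04°) = -85.23°

-56.2 dB, -85.2°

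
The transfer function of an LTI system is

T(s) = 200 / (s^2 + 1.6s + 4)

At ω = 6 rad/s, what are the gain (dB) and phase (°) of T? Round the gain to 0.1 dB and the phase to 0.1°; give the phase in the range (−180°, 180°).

At s = jω = j6:
quadratic: (j6)² + 1.6·j6 + 4 = -32 + j9.6 → |·| ≈ 33.409, ∠ ≈ 163.30°
|T| = 200 / 33.409 ≈ 5.9864
Gain = 20 log₁₀(5.9864) ≈ 15.54 dB
∠T = 0.00° − 163.30° = -163.30°

15.5 dB, -163.3°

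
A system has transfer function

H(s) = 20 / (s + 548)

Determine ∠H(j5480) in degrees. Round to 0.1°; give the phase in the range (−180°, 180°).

-84.3°

At s = jω = j5480:
pole (s+548): 548 + j5480 → |·| = √(548²+5480²) = √30330704 ≈ 5507.3, ∠ = arctan(5480/548) ≈ 84.29°
∠H = 0.00° − 84.29° = -84.29°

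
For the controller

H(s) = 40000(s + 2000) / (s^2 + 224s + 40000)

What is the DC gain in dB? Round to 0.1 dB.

H(0) = 40000·2000 / 40000 = 2000
20 log₁₀(2000) ≈ 66.02 dB

66.0 dB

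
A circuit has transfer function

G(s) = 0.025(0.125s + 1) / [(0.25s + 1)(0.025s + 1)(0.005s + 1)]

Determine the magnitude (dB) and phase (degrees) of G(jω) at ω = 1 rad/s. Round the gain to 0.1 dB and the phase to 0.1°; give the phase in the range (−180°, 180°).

-32.2 dB, -8.6°

At ω = 1 rad/s:
zero (1 + j1·0.125) = 1 + j0.125 → |·| ≈ 1.0078, ∠ ≈ 7.13°
pole (1 + j1·0.25) = 1 + j0.25 → |·| ≈ 1.0308, ∠ ≈ 14.04°
pole (1 + j1·0.025) = 1 + j0.025 → |·| ≈ 1.0003, ∠ ≈ 1.43°
pole (1 + j1·0.005) = 1 + j0.005 → |·| ≈ 1, ∠ ≈ 0.29°
|G| = 0.025 · 1.0078 / (1.0308 · 1.0003 · 1) ≈ 0.024435
Gain = 20 log₁₀(0.024435) ≈ -32.24 dB
∠G = (7.13°) − (14.04° + 1.43° + 0.29°) = -8.63°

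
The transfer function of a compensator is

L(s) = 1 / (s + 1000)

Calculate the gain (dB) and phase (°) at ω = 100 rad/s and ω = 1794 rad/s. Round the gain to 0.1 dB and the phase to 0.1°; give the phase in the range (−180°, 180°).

ω = 100: -60.0 dB, -5.7°; ω = 1794: -66.3 dB, -60.9°

Substitute s = j100:
Numerator: 1 = 1 + j0
Denominator: (j100) + 1000 = 1000 + j100
|N| = √(1² + 0²) ≈ 1, ∠N ≈ 0.00°
|D| = √(1000² + 100²) ≈ 1005, ∠D ≈ 5.71°
|L| = 1 / 1005 ≈ 0.00099502
Gain = 20 log₁₀(0.00099502) ≈ -60.04 dB
∠L = 0.00° − 5.71° = -5.71°

Substitute s = j1794:
Numerator: 1 = 1 + j0
Denominator: (j1794) + 1000 = 1000 + j1794
|N| = √(1² + 0²) ≈ 1, ∠N ≈ 0.00°
|D| = √(1000² + 1794²) ≈ 2053.9, ∠D ≈ 60.86°
|L| = 1 / 2053.9 ≈ 0.00048688
Gain = 20 log₁₀(0.00048688) ≈ -66.25 dB
∠L = 0.00° − 60.86° = -60.86°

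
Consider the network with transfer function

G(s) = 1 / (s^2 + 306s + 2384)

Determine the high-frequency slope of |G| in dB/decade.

-40 dB/decade

Each pole contributes −20 dB/decade at high frequency; each zero contributes +20 dB/decade.
Net: 0 zero(s) − 2 pole(s) → -40 dB/decade.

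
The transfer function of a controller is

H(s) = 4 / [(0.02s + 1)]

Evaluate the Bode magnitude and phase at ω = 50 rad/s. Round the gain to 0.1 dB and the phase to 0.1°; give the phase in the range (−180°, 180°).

At ω = 50 rad/s:
pole (1 + j50·0.02) = 1 + j1 → |·| ≈ 1.4142, ∠ ≈ 45.00°
|H| = 4 · 1 / (1.4142) ≈ 2.8285
Gain = 20 log₁₀(2.8285) ≈ 9.03 dB
∠H = (0°) − (45.00°) = -45.00°

9.0 dB, -45.0°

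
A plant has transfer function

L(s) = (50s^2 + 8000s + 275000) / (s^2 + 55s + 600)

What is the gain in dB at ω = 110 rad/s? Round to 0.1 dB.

37.2 dB

Substitute s = j110:
Numerator: 50(j110)^2 + 8000(j110) + 275000 = -330000 + j880000
Denominator: (j110)^2 + 55(j110) + 600 = -11500 + j6050
|N| = √(330000² + 880000²) ≈ 9.3984e+05, ∠N ≈ 110.56°
|D| = √(11500² + 6050²) ≈ 12994, ∠D ≈ 152.25°
|L| = 9.3984e+05 / 12994 ≈ 72.329
Gain = 20 log₁₀(72.329) ≈ 37.19 dB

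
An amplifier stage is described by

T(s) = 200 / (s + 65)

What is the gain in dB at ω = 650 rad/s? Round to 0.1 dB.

-10.3 dB

At s = jω = j650:
pole (s+65): 65 + j650 → |·| = √(65²+650²) = √426725 ≈ 653.24, ∠ = arctan(650/65) ≈ 84.29°
|T| = 200 / 653.24 ≈ 0.30617
Gain = 20 log₁₀(0.30617) ≈ -10.28 dB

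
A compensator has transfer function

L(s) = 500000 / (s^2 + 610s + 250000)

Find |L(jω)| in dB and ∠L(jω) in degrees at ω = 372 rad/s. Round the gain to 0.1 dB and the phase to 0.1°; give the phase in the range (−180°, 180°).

5.9 dB, -63.8°

At s = jω = j372:
quadratic: (j372)² + 610·j372 + 250000 = 111616 + j226920 → |·| ≈ 2.5288e+05, ∠ ≈ 63.81°
|L| = 500000 / 2.5288e+05 ≈ 1.9772
Gain = 20 log₁₀(1.9772) ≈ 5.92 dB
∠L = 0.00° − 63.81° = -63.81°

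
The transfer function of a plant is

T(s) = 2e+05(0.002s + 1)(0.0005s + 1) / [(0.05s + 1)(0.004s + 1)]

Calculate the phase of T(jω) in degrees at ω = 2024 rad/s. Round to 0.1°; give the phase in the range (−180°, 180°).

At ω = 2024 rad/s:
zero (1 + j2024·0.002) = 1 + j4.048 → |·| ≈ 4.1697, ∠ ≈ 76.12°
zero (1 + j2024·0.0005) = 1 + j1.012 → |·| ≈ 1.4227, ∠ ≈ 45.34°
pole (1 + j2024·0.05) = 1 + j101.2 → |·| ≈ 101.2, ∠ ≈ 89.43°
pole (1 + j2024·0.004) = 1 + j8.096 → |·| ≈ 8.1575, ∠ ≈ 82.96°
∠T = (76.12° + 45.34°) − (89.43° + 82.96°) = -50.93°

-50.9°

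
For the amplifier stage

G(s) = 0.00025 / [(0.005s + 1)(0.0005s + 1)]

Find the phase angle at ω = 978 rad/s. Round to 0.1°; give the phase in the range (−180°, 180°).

At ω = 978 rad/s:
pole (1 + j978·0.005) = 1 + j4.89 → |·| ≈ 4.9912, ∠ ≈ 78.44°
pole (1 + j978·0.0005) = 1 + j0.489 → |·| ≈ 1.1132, ∠ ≈ 26.06°
∠G = (0°) − (78.44° + 26.06°) = -104.50°

-104.5°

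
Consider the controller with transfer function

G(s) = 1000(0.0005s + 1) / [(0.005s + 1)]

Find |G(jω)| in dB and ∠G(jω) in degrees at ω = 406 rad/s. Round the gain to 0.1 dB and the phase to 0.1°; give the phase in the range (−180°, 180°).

At ω = 406 rad/s:
zero (1 + j406·0.0005) = 1 + j0.203 → |·| ≈ 1.0204, ∠ ≈ 11.48°
pole (1 + j406·0.005) = 1 + j2.03 → |·| ≈ 2.2629, ∠ ≈ 63.77°
|G| = 1000 · 1.0204 / (2.2629) ≈ 450.93
Gain = 20 log₁₀(450.93) ≈ 53.08 dB
∠G = (11.48°) − (63.77°) = -52.29°

53.1 dB, -52.3°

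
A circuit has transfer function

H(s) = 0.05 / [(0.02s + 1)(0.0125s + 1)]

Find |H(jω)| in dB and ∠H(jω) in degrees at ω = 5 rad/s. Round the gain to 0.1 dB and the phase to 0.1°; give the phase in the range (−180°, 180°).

At ω = 5 rad/s:
pole (1 + j5·0.02) = 1 + j0.1 → |·| ≈ 1.005, ∠ ≈ 5.71°
pole (1 + j5·0.0125) = 1 + j0.0625 → |·| ≈ 1.002, ∠ ≈ 3.58°
|H| = 0.05 · 1 / (1.005 · 1.002) ≈ 0.049652
Gain = 20 log₁₀(0.049652) ≈ -26.08 dB
∠H = (0°) − (5.71° + 3.58°) = -9.29°

-26.1 dB, -9.3°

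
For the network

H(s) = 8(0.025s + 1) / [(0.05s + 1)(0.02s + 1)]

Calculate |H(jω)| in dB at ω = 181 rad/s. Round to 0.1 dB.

0.7 dB

At ω = 181 rad/s:
zero (1 + j181·0.025) = 1 + j4.525 → |·| ≈ 4.6342, ∠ ≈ 77.54°
pole (1 + j181·0.05) = 1 + j9.05 → |·| ≈ 9.1051, ∠ ≈ 83.69°
pole (1 + j181·0.02) = 1 + j3.62 → |·| ≈ 3.7556, ∠ ≈ 74.56°
|H| = 8 · 4.6342 / (9.1051 · 3.7556) ≈ 1.0842
Gain = 20 log₁₀(1.0842) ≈ 0.70 dB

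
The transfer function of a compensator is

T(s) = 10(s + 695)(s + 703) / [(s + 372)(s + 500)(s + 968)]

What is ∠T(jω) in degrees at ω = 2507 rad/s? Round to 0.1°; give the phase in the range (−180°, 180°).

At s = jω = j2507:
zero (s+695): 695 + j2507 → |·| = √(695²+2507²) = √6768074 ≈ 2601.6, ∠ = arctan(2507/695) ≈ 74.51°
zero (s+703): 703 + j2507 → |·| = √(703²+2507²) = √6779258 ≈ 2603.7, ∠ = arctan(2507/703) ≈ 74.34°
pole (s+372): 372 + j2507 → |·| = √(372²+2507²) = √6423433 ≈ 2534.4, ∠ = arctan(2507/372) ≈ 81.56°
pole (s+500): 500 + j2507 → |·| = √(500²+2507²) = √6535049 ≈ 2556.4, ∠ = arctan(2507/500) ≈ 78.72°
pole (s+968): 968 + j2507 → |·| = √(968²+2507²) = √7222073 ≈ 2687.4, ∠ = arctan(2507/968) ≈ 68.89°
∠T = 148.85° − 229.17° = -80.32°

-80.3°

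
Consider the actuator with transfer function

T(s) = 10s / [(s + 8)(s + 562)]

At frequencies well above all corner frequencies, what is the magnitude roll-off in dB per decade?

-20 dB/decade

Each pole contributes −20 dB/decade at high frequency; each zero contributes +20 dB/decade.
Net: 1 zero(s) − 2 pole(s) → -20 dB/decade.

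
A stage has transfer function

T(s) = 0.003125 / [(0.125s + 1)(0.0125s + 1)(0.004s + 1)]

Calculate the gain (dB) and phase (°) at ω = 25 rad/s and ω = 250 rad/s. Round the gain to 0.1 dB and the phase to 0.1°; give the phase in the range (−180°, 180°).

ω = 25: -60.9 dB, -95.3°; ω = 250: -93.3 dB, 154.6°

At ω = 25 rad/s:
pole (1 + j25·0.125) = 1 + j3.125 → |·| ≈ 3.2811, ∠ ≈ 72.26°
pole (1 + j25·0.0125) = 1 + j0.3125 → |·| ≈ 1.0477, ∠ ≈ 17.35°
pole (1 + j25·0.004) = 1 + j0.1 → |·| ≈ 1.005, ∠ ≈ 5.71°
|T| = 0.003125 · 1 / (3.2811 · 1.0477 · 1.005) ≈ 0.00090454
Gain = 20 log₁₀(0.00090454) ≈ -60.87 dB
∠T = (0°) − (72.26° + 17.35° + 5.71°) = -95.32°

At ω = 250 rad/s:
pole (1 + j250·0.125) = 1 + j31.25 → |·| ≈ 31.266, ∠ ≈ 88.17°
pole (1 + j250·0.0125) = 1 + j3.125 → |·| ≈ 3.2811, ∠ ≈ 72.26°
pole (1 + j250·0.004) = 1 + j1 → |·| ≈ 1.4142, ∠ ≈ 45.00°
|T| = 0.003125 · 1 / (31.266 · 3.2811 · 1.4142) ≈ 2.154e-05
Gain = 20 log₁₀(2.154e-05) ≈ -93.34 dB
∠T = (0°) − (88.17° + 72.26° + 45.00°) = -205.43° ≡ 154.57° (principal value)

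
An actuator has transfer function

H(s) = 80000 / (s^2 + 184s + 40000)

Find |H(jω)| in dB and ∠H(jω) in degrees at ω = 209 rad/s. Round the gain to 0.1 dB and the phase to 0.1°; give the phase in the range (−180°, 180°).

At s = jω = j209:
quadratic: (j209)² + 184·j209 + 40000 = -3681 + j38456 → |·| ≈ 38632, ∠ ≈ 95.47°
|H| = 80000 / 38632 ≈ 2.0708
Gain = 20 log₁₀(2.0708) ≈ 6.32 dB
∠H = 0.00° − 95.47° = -95.47°

6.3 dB, -95.5°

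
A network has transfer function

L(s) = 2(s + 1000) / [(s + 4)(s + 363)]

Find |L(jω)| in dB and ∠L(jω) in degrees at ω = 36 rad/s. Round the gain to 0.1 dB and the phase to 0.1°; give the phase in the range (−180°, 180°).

At s = jω = j36:
zero (s+1000): 1000 + j36 → |·| = √(1000²+36²) = √1001296 ≈ 1000.6, ∠ = arctan(36/1000) ≈ 2.06°
pole (s+4): 4 + j36 → |·| = √(4²+36²) = √1312 ≈ 36.222, ∠ = arctan(36/4) ≈ 83.66°
pole (s+363): 363 + j36 → |·| = √(363²+36²) = √133065 ≈ 364.78, ∠ = arctan(36/363) ≈ 5.66°
|L| = 2 · 1000.6 / 13213 ≈ 0.15146
Gain = 20 log₁₀(0.15146) ≈ -16.39 dB
∠L = 2.06° − 89.32° = -87.26°

-16.4 dB, -87.3°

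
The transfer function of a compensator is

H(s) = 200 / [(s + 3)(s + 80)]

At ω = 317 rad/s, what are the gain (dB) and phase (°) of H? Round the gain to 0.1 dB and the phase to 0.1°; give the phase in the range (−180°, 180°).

At s = jω = j317:
pole (s+3): 3 + j317 → |·| = √(3²+317²) = √100498 ≈ 317.01, ∠ = arctan(317/3) ≈ 89.46°
pole (s+80): 80 + j317 → |·| = √(80²+317²) = √106889 ≈ 326.94, ∠ = arctan(317/80) ≈ 75.84°
|H| = 200 / 1.0364e+05 ≈ 0.0019298
Gain = 20 log₁₀(0.0019298) ≈ -54.29 dB
∠H = 0.00° − 165.30° = -165.30°

-54.3 dB, -165.3°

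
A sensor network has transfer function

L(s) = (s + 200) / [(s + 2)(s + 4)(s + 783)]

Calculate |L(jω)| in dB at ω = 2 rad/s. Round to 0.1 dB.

-33.9 dB

At s = jω = j2:
zero (s+200): 200 + j2 → |·| = √(200²+2²) = √40004 ≈ 200.01, ∠ = arctan(2/200) ≈ 0.57°
pole (s+2): 2 + j2 → |·| = √(2²+2²) = √8 ≈ 2.8284, ∠ = arctan(2/2) ≈ 45.00°
pole (s+4): 4 + j2 → |·| = √(4²+2²) = √20 ≈ 4.4721, ∠ = arctan(2/4) ≈ 26.57°
pole (s+783): 783 + j2 → |·| = √(783²+2²) = √613093 ≈ 783, ∠ = arctan(2/783) ≈ 0.15°
|L| = 1 · 200.01 / 9904.1 ≈ 0.020195
Gain = 20 log₁₀(0.020195) ≈ -33.90 dB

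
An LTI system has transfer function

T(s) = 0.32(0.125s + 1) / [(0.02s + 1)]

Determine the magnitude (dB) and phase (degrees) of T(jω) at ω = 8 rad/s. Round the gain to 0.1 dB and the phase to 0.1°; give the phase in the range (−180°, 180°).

At ω = 8 rad/s:
zero (1 + j8·0.125) = 1 + j1 → |·| ≈ 1.4142, ∠ ≈ 45.00°
pole (1 + j8·0.02) = 1 + j0.16 → |·| ≈ 1.0127, ∠ ≈ 9.09°
|T| = 0.32 · 1.4142 / (1.0127) ≈ 0.44687
Gain = 20 log₁₀(0.44687) ≈ -7.00 dB
∠T = (45.00°) − (9.09°) = 35.91°

-7.0 dB, 35.9°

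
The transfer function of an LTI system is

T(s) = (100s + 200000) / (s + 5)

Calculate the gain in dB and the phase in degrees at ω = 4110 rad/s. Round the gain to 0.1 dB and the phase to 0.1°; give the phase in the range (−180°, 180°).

40.9 dB, -25.9°

Substitute s = j4110:
Numerator: 100(j4110) + 200000 = 200000 + j411000
Denominator: (j4110) + 5 = 5 + j4110
|N| = √(200000² + 411000²) ≈ 4.5708e+05, ∠N ≈ 64.05°
|D| = √(5² + 4110²) ≈ 4110, ∠D ≈ 89.93°
|T| = 4.5708e+05 / 4110 ≈ 111.21
Gain = 20 log₁₀(111.21) ≈ 40.92 dB
∠T = 64.05° − 89.93° = -25.88°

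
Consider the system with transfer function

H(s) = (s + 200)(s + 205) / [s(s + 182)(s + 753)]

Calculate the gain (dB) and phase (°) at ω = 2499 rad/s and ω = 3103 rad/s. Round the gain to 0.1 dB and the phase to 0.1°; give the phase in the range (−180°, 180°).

At s = jω = j2499:
zero (s+200): 200 + j2499 → |·| = √(200²+2499²) = √6285001 ≈ 2507, ∠ = arctan(2499/200) ≈ 85.42°
zero (s+205): 205 + j2499 → |·| = √(205²+2499²) = √6287026 ≈ 2507.4, ∠ = arctan(2499/205) ≈ 85.31°
pole (s+182): 182 + j2499 → |·| = √(182²+2499²) = √6278125 ≈ 2505.6, ∠ = arctan(2499/182) ≈ 85.83°
pole (s+753): 753 + j2499 → |·| = √(753²+2499²) = √6812010 ≈ 2610, ∠ = arctan(2499/753) ≈ 73.23°
pole at origin: |s| = 2499, ∠ = 90.00° (in denominator)
|H| = 1 · 6.2861e+06 / 1.6343e+10 ≈ 0.00038464
Gain = 20 log₁₀(0.00038464) ≈ -68.30 dB
∠H = 170.73° − 249.06° = -78.33°

At s = jω = j3103:
zero (s+200): 200 + j3103 → |·| = √(200²+3103²) = √9668609 ≈ 3109.4, ∠ = arctan(3103/200) ≈ 86.31°
zero (s+205): 205 + j3103 → |·| = √(205²+3103²) = √9670634 ≈ 3109.8, ∠ = arctan(3103/205) ≈ 86.22°
pole (s+182): 182 + j3103 → |·| = √(182²+3103²) = √9661733 ≈ 3108.3, ∠ = arctan(3103/182) ≈ 86.64°
pole (s+753): 753 + j3103 → |·| = √(753²+3103²) = √10195618 ≈ 3193.1, ∠ = arctan(3103/753) ≈ 76.36°
pole at origin: |s| = 3103, ∠ = 90.00° (in denominator)
|H| = 1 · 9.6696e+06 / 3.0798e+10 ≈ 0.00031397
Gain = 20 log₁₀(0.00031397) ≈ -70.06 dB
∠H = 172.53° − 253.00° = -80.47°

ω = 2499: -68.3 dB, -78.3°; ω = 3103: -70.1 dB, -80.5°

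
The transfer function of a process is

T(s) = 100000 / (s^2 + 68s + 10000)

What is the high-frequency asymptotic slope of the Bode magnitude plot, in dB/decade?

-40 dB/decade

Each pole contributes −20 dB/decade at high frequency; each zero contributes +20 dB/decade.
Net: 0 zero(s) − 2 pole(s) → -40 dB/decade.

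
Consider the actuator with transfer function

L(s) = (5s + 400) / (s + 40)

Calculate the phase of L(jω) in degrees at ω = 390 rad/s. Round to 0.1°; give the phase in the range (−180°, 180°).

Substitute s = j390:
Numerator: 5(j390) + 400 = 400 + j1950
Denominator: (j390) + 40 = 40 + j390
|N| = √(400² + 1950²) ≈ 1990.6, ∠N ≈ 78.41°
|D| = √(40² + 390²) ≈ 392.05, ∠D ≈ 84.14°
∠L = 78.41° − 84.14° = -5.73°

-5.7°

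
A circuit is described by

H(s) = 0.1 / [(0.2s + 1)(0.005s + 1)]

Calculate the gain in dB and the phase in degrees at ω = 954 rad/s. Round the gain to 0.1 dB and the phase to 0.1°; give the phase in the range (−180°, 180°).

-79.4 dB, -167.9°

At ω = 954 rad/s:
pole (1 + j954·0.2) = 1 + j190.8 → |·| ≈ 190.8, ∠ ≈ 89.70°
pole (1 + j954·0.005) = 1 + j4.77 → |·| ≈ 4.8737, ∠ ≈ 78.16°
|H| = 0.1 · 1 / (190.8 · 4.8737) ≈ 0.00010754
Gain = 20 log₁₀(0.00010754) ≈ -79.37 dB
∠H = (0°) − (89.70° + 78.16°) = -167.86°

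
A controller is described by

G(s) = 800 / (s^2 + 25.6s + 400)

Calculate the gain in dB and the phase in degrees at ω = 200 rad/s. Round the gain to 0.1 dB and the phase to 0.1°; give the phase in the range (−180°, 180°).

-34.0 dB, -172.6°

At s = jω = j200:
quadratic: (j200)² + 25.6·j200 + 400 = -39600 + j5120 → |·| ≈ 39930, ∠ ≈ 172.63°
|G| = 800 / 39930 ≈ 0.020035
Gain = 20 log₁₀(0.020035) ≈ -33.96 dB
∠G = 0.00° − 172.63° = -172.63°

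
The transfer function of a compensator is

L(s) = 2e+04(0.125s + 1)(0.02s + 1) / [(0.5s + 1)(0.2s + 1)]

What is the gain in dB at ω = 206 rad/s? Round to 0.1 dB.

54.2 dB

At ω = 206 rad/s:
zero (1 + j206·0.125) = 1 + j25.75 → |·| ≈ 25.769, ∠ ≈ 87.78°
zero (1 + j206·0.02) = 1 + j4.12 → |·| ≈ 4.2396, ∠ ≈ 76.36°
pole (1 + j206·0.5) = 1 + j103 → |·| ≈ 103, ∠ ≈ 89.44°
pole (1 + j206·0.2) = 1 + j41.2 → |·| ≈ 41.212, ∠ ≈ 88.61°
|L| = 2e+04 · 25.769 · 4.2396 / (103 · 41.212) ≈ 514.74
Gain = 20 log₁₀(514.74) ≈ 54.23 dB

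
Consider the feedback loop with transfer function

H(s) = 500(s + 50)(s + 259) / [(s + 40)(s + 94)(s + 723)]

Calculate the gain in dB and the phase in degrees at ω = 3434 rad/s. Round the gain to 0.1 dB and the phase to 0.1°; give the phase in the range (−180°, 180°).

At s = jω = j3434:
zero (s+50): 50 + j3434 → |·| = √(50²+3434²) = √11794856 ≈ 3434.4, ∠ = arctan(3434/50) ≈ 89.17°
zero (s+259): 259 + j3434 → |·| = √(259²+3434²) = √11859437 ≈ 3443.8, ∠ = arctan(3434/259) ≈ 85.69°
pole (s+40): 40 + j3434 → |·| = √(40²+3434²) = √11793956 ≈ 3434.2, ∠ = arctan(3434/40) ≈ 89.33°
pole (s+94): 94 + j3434 → |·| = √(94²+3434²) = √11801192 ≈ 3435.3, ∠ = arctan(3434/94) ≈ 88.43°
pole (s+723): 723 + j3434 → |·| = √(723²+3434²) = √12315085 ≈ 3509.3, ∠ = arctan(3434/723) ≈ 78.11°
|H| = 500 · 1.1827e+07 / 4.1401e+10 ≈ 0.14283
Gain = 20 log₁₀(0.14283) ≈ -16.90 dB
∠H = 174.86° − 255.87° = -81.01°

-16.9 dB, -81.0°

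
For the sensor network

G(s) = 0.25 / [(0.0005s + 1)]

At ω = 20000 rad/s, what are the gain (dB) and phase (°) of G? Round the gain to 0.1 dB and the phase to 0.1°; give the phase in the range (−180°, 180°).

At ω = 20000 rad/s:
pole (1 + j20000·0.0005) = 1 + j10 → |·| ≈ 10.05, ∠ ≈ 84.29°
|G| = 0.25 · 1 / (10.05) ≈ 0.024876
Gain = 20 log₁₀(0.024876) ≈ -32.08 dB
∠G = (0°) − (84.29°) = -84.29°

-32.1 dB, -84.3°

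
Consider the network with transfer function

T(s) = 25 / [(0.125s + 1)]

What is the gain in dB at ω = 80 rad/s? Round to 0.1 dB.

At ω = 80 rad/s:
pole (1 + j80·0.125) = 1 + j10 → |·| ≈ 10.05, ∠ ≈ 84.29°
|T| = 25 · 1 / (10.05) ≈ 2.4876
Gain = 20 log₁₀(2.4876) ≈ 7.92 dB

7.9 dB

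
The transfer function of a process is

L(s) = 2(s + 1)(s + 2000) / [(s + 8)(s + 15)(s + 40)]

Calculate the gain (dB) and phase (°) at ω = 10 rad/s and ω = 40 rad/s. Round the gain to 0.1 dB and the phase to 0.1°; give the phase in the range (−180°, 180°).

At s = jω = j10:
zero (s+1): 1 + j10 → |·| = √(1²+10²) = √101 ≈ 10.05, ∠ = arctan(10/1) ≈ 84.29°
zero (s+2000): 2000 + j10 → |·| = √(2000²+10²) = √4000100 ≈ 2000, ∠ = arctan(10/2000) ≈ 0.29°
pole (s+8): 8 + j10 → |·| = √(8²+10²) = √164 ≈ 12.806, ∠ = arctan(10/8) ≈ 51.34°
pole (s+15): 15 + j10 → |·| = √(15²+10²) = √325 ≈ 18.028, ∠ = arctan(10/15) ≈ 33.69°
pole (s+40): 40 + j10 → |·| = √(40²+10²) = √1700 ≈ 41.231, ∠ = arctan(10/40) ≈ 14.04°
|L| = 2 · 20100 / 9518.9 ≈ 4.2232
Gain = 20 log₁₀(4.2232) ≈ 12.51 dB
∠L = 84.58° − 99.07° = -14.49°

At s = jω = j40:
zero (s+1): 1 + j40 → |·| = √(1²+40²) = √1601 ≈ 40.012, ∠ = arctan(40/1) ≈ 88.57°
zero (s+2000): 2000 + j40 → |·| = √(2000²+40²) = √4001600 ≈ 2000.4, ∠ = arctan(40/2000) ≈ 1.15°
pole (s+8): 8 + j40 → |·| = √(8²+40²) = √1664 ≈ 40.792, ∠ = arctan(40/8) ≈ 78.69°
pole (s+15): 15 + j40 → |·| = √(15²+40²) = √1825 ≈ 42.72, ∠ = arctan(40/15) ≈ 69.44°
pole (s+40): 40 + j40 → |·| = √(40²+40²) = √3200 ≈ 56.569, ∠ = arctan(40/40) ≈ 45.00°
|L| = 2 · 80040 / 98579 ≈ 1.6239
Gain = 20 log₁₀(1.6239) ≈ 4.21 dB
∠L = 89.72° − 193.13° = -103.41°

ω = 10: 12.5 dB, -14.5°; ω = 40: 4.2 dB, -103.4°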